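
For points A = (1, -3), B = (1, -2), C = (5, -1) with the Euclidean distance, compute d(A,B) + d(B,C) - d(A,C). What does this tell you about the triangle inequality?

d(A,B) = √(0² + 1²) = √1 = 1, d(B,C) = √(4² + 1²) = √17 ≈ 4.1231, d(A,C) = √(4² + 2²) = √20 ≈ 4.4721.
d(A,B) + d(B,C) - d(A,C) = 1 + 4.1231 - 4.4721 = 5.1231 - 4.4721 = 0.651 (to 4 decimal places). This is ≥ 0, so the triangle inequality holds for these points.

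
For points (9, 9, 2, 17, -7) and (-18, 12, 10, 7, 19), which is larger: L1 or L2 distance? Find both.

L1 = |9 - (-18)| + |9 - 12| + |2 - 10| + |17 - 7| + |-7 - 19| = 27 + 3 + 8 + 10 + 26 = 74
L2 = √(27² + 3² + 8² + 10² + 26²) = √1578 ≈ 39.724
L1 ≥ L2 always (equality iff movement is along one axis); L1 > L2 here.
Ratio L1/L2 = 74/√1578 ≈ 1.8629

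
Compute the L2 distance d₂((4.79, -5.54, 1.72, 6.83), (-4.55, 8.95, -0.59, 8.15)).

√(Σ(x_i - y_i)²) = √((4.79 - (-4.55))² + (-5.54 - 8.95)² + (1.72 - (-0.59))² + (6.83 - 8.15)²)
= √(9.34² + (-14.49)² + 2.31² + (-1.32)²) = √(87.2356 + 209.9601 + 5.3361 + 1.7424) = √304.2742 ≈ 17.4435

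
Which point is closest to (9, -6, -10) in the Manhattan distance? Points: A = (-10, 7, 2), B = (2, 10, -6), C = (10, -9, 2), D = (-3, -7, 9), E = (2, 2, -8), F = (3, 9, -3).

Distances: d(A) = 44, d(B) = 27, d(C) = 16, d(D) = 32, d(E) = 17, d(F) = 28. Nearest: C = (10, -9, 2) with distance 16.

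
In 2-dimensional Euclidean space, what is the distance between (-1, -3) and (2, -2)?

√(Σ(x_i - y_i)²) = √((-1 - 2)² + (-3 - (-2))²)
= √((-3)² + (-1)²) = √(9 + 1) = √10 ≈ 3.1623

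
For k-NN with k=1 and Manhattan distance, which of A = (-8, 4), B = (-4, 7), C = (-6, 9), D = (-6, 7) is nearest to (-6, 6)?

Distances: d(A) = 4, d(B) = 3, d(C) = 3, d(D) = 1. Nearest: D = (-6, 7) with distance 1.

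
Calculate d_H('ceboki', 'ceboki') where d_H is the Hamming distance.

Differing positions: none. Hamming distance = 0.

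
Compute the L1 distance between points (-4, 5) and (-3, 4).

Σ|x_i - y_i| = |-4 - (-3)| + |5 - 4| = 1 + 1 = 2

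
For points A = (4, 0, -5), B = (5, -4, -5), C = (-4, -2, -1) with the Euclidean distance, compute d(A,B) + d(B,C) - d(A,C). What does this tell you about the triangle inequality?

d(A,B) = √(1² + 4² + 0²) = √17 ≈ 4.1231, d(B,C) = √(9² + 2² + 4²) = √101 ≈ 10.0499, d(A,C) = √(8² + 2² + 4²) = √84 ≈ 9.1652.
d(A,B) + d(B,C) - d(A,C) = 4.1231 + 10.0499 - 9.1652 = 14.173 - 9.1652 = 5.0078 (to 4 decimal places). This is ≥ 0, so the triangle inequality holds for these points.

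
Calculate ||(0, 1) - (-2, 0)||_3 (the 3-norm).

(Σ|x_i - y_i|^3)^(1/3) = (|0 - (-2)|^3 + |1 - 0|^3)^(1/3)
= (2^3 + 1^3)^(1/3) = (8 + 1)^(1/3) = (9)^(1/3) ≈ 2.0801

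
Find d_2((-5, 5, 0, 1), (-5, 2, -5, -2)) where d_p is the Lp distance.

(Σ|x_i - y_i|^2)^(1/2) = (|-5 - (-5)|^2 + |5 - 2|^2 + |0 - (-5)|^2 + |1 - (-2)|^2)^(1/2)
= (0^2 + 3^2 + 5^2 + 3^2)^(1/2) = (0 + 9 + 25 + 9)^(1/2) = (43)^(1/2) ≈ 6.5574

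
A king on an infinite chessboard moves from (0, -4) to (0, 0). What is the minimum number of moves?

max(|x_i - y_i|) = max(|0 - 0|, |-4 - 0|) = max(0, 4) = 4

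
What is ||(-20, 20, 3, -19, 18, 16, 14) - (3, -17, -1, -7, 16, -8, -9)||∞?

max(|x_i - y_i|) = max(|-20 - 3|, |20 - (-17)|, |3 - (-1)|, |-19 - (-7)|, |18 - 16|, |16 - (-8)|, |14 - (-9)|) = max(23, 37, 4, 12, 2, 24, 23) = 37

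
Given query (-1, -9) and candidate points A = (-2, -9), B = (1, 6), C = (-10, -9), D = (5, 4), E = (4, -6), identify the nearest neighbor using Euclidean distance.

Distances: d(A) = 1, d(B) ≈ 15.1327, d(C) = 9, d(D) ≈ 14.3178, d(E) ≈ 5.831. Nearest: A = (-2, -9) with distance 1.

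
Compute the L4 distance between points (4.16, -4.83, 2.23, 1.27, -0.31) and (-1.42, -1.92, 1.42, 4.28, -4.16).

(Σ|x_i - y_i|^4)^(1/4) = (|4.16 - (-1.42)|^4 + |-4.83 - (-1.92)|^4 + |2.23 - 1.42|^4 + |1.27 - 4.28|^4 + |-0.31 - (-4.16)|^4)^(1/4)
= (5.58^4 + 2.91^4 + 0.81^4 + 3.01^4 + 3.85^4)^(1/4) ≈ (969.4754 + 71.7087 + 0.4305 + 82.0854 + 219.7065)^(1/4) = (1343.4065)^(1/4) ≈ 6.0541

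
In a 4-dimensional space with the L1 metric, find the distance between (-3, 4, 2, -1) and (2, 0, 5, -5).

Σ|x_i - y_i| = |-3 - 2| + |4 - 0| + |2 - 5| + |-1 - (-5)| = 5 + 4 + 3 + 4 = 16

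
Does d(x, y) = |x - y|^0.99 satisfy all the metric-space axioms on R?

Yes. With 0 < p = 0.99 ≤ 1, d(x,y) = |x-y|^0.99 is a metric on R. Non-negativity and symmetry are immediate; |x-y|^0.99 = 0 ⟺ |x-y| = 0 ⟺ x = y. For the triangle inequality, the function t ↦ t^0.99 is subadditive on [0,∞) when p ≤ 1, so |x-z|^0.99 ≤ (|x-y| + |y-z|)^0.99 ≤ |x-y|^0.99 + |y-z|^0.99.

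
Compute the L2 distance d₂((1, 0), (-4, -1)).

√(Σ(x_i - y_i)²) = √((1 - (-4))² + (0 - (-1))²)
= √(5² + 1²) = √(25 + 1) = √26 ≈ 5.099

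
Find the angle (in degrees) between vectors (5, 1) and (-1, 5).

With u = (5, 1), v = (-1, 5):
u·v = 5·(-1) + 1·5 = (-5) + 5 = 0.
|u| = √(5² + 1²) = √26, |v| = √((-1)² + 5²) = √26, so |u||v| = √(26·26) = √676 = 26.
cos θ = (u·v)/(|u||v|) = 0/26 = 0 (the vectors are orthogonal)
θ = arccos(0) = 90°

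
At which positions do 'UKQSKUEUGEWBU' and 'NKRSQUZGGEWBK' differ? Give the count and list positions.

Differing positions: 1, 3, 5, 7, 8, 13. Hamming distance = 6.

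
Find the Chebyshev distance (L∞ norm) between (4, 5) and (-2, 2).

max(|x_i - y_i|) = max(|4 - (-2)|, |5 - 2|) = max(6, 3) = 6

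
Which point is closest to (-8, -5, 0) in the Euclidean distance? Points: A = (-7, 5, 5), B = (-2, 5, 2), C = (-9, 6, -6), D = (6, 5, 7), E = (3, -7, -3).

Distances: d(A) ≈ 11.225, d(B) ≈ 11.8322, d(C) ≈ 12.5698, d(D) ≈ 18.5742, d(E) ≈ 11.5758. Nearest: A = (-7, 5, 5) with distance 11.225.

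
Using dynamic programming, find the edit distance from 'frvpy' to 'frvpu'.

Let D[i][j] be the edit distance between the first i characters of 'frvpy' and the first j characters of 'frvpu', with D[i][0] = i, D[0][j] = j, and D[i][j] = D[i-1][j-1] if the characters match, else 1 + min(D[i-1][j], D[i][j-1], D[i-1][j-1]). Filling the table (rows: prefixes of 'frvpy', columns: prefixes of 'frvpu'):
     ε  f  r  v  p  u
  ε  0  1  2  3  4  5
  f  1  0  1  2  3  4
  r  2  1  0  1  2  3
  v  3  2  1  0  1  2
  p  4  3  2  1  0  1
  y  5  4  3  2  1  1
The bottom-right entry gives D[5][5] = 1, so no sequence of fewer than 1 edit works. Backtracking through the table gives one optimal edit sequence (1 edit):
  frvpy → frvpu (sub y→u @5)
Edit distance = 1.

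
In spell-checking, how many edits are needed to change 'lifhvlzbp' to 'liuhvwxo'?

Let D[i][j] be the edit distance between the first i characters of 'lifhvlzbp' and the first j characters of 'liuhvwxo', with D[i][0] = i, D[0][j] = j, and D[i][j] = D[i-1][j-1] if the characters match, else 1 + min(D[i-1][j], D[i][j-1], D[i-1][j-1]). Filling the table (rows: prefixes of 'lifhvlzbp', columns: prefixes of 'liuhvwxo'):
     ε  l  i  u  h  v  w  x  o
  ε  0  1  2  3  4  5  6  7  8
  l  1  0  1  2  3  4  5  6  7
  i  2  1  0  1  2  3  4  5  6
  f  3  2  1  1  2  3  4  5  6
  h  4  3  2  2  1  2  3  4  5
  v  5  4  3  3  2  1  2  3  4
  l  6  5  4  4  3  2  2  3  4
  z  7  6  5  5  4  3  3  3  4
  b  8  7  6  6  5  4  4  4  4
  p  9  8  7  7  6  5  5  5  5
The bottom-right entry gives D[9][8] = 5, so no sequence of fewer than 5 edits works. Backtracking through the table gives one optimal edit sequence (5 edits):
  lifhvlzbp → liuhvlzbp (sub f→u @3)
  liuhvlzbp → liuhvzbp (del l @6)
  liuhvzbp → liuhvwbp (sub z→w @6)
  liuhvwbp → liuhvwxp (sub b→x @7)
  liuhvwxp → liuhvwxo (sub p→o @8)
Edit distance = 5.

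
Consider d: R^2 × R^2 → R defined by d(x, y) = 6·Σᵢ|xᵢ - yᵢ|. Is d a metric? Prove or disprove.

Yes. The L1 (Manhattan) norm induces a metric on R^2, and multiplying a metric by a positive constant 6 > 0 preserves all four axioms: non-negativity (6·||x-y|| ≥ 0), identity (6·||x-y|| = 0 ⟺ ||x-y|| = 0 ⟺ x = y), symmetry (||x-y|| = ||y-x||), and the triangle inequality (6·||x-z|| ≤ 6·||x-y|| + 6·||y-z||). So d is a metric.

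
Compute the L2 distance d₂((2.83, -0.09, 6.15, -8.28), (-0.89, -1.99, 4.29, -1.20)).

√(Σ(x_i - y_i)²) = √((2.83 - (-0.89))² + (-0.09 - (-1.99))² + (6.15 - 4.29)² + (-8.28 - (-1.2))²)
= √(3.72² + 1.9² + 1.86² + (-7.08)²) = √(13.8384 + 3.61 + 3.4596 + 50.1264) = √71.0344 ≈ 8.4282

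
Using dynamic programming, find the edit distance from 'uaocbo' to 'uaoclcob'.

Let D[i][j] be the edit distance between the first i characters of 'uaocbo' and the first j characters of 'uaoclcob', with D[i][0] = i, D[0][j] = j, and D[i][j] = D[i-1][j-1] if the characters match, else 1 + min(D[i-1][j], D[i][j-1], D[i-1][j-1]). Filling the table (rows: prefixes of 'uaocbo', columns: prefixes of 'uaoclcob'):
     ε  u  a  o  c  l  c  o  b
  ε  0  1  2  3  4  5  6  7  8
  u  1  0  1  2  3  4  5  6  7
  a  2  1  0  1  2  3  4  5  6
  o  3  2  1  0  1  2  3  4  5
  c  4  3  2  1  0  1  2  3  4
  b  5  4  3  2  1  1  2  3  3
  o  6  5  4  3  2  2  2  2  3
The bottom-right entry gives D[6][8] = 3, so no sequence of fewer than 3 edits works. Backtracking through the table gives one optimal edit sequence (3 edits):
  uaocbo → uaoclbo (ins l @5)
  uaoclbo → uaoclco (sub b→c @6)
  uaoclco → uaoclcob (ins b @8)
Edit distance = 3.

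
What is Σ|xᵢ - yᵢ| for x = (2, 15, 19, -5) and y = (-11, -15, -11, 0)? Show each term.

Σ|x_i - y_i| = |2 - (-11)| + |15 - (-15)| + |19 - (-11)| + |-5 - 0| = 13 + 30 + 30 + 5 = 78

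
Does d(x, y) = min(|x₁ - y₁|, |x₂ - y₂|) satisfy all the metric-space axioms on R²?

No. d fails identity of indiscernibles: take x = (-1, 0) and y = (-1, 7). Then d(x,y) = min(|-1 - (-1)|, |0 - 7|) = min(0, 7) = 0, yet x ≠ y.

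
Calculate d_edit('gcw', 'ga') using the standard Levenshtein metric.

Let D[i][j] be the edit distance between the first i characters of 'gcw' and the first j characters of 'ga', with D[i][0] = i, D[0][j] = j, and D[i][j] = D[i-1][j-1] if the characters match, else 1 + min(D[i-1][j], D[i][j-1], D[i-1][j-1]). Filling the table (rows: prefixes of 'gcw', columns: prefixes of 'ga'):
     ε  g  a
  ε  0  1  2
  g  1  0  1
  c  2  1  1
  w  3  2  2
The bottom-right entry gives D[3][2] = 2, so no sequence of fewer than 2 edits works. Backtracking through the table gives one optimal edit sequence (2 edits):
  gcw → gw (del c @2)
  gw → ga (sub w→a @2)
Edit distance = 2.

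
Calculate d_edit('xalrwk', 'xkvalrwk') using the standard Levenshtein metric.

Let D[i][j] be the edit distance between the first i characters of 'xalrwk' and the first j characters of 'xkvalrwk', with D[i][0] = i, D[0][j] = j, and D[i][j] = D[i-1][j-1] if the characters match, else 1 + min(D[i-1][j], D[i][j-1], D[i-1][j-1]). Filling the table (rows: prefixes of 'xalrwk', columns: prefixes of 'xkvalrwk'):
     ε  x  k  v  a  l  r  w  k
  ε  0  1  2  3  4  5  6  7  8
  x  1  0  1  2  3  4  5  6  7
  a  2  1  1  2  2  3  4  5  6
  l  3  2  2  2  3  2  3  4  5
  r  4  3  3  3  3  3  2  3  4
  w  5  4  4  4  4  4  3  2  3
  k  6  5  4  5  5  5  4  3  2
The bottom-right entry gives D[6][8] = 2, so no sequence of fewer than 2 edits works. Backtracking through the table gives one optimal edit sequence (2 edits):
  xalrwk → xkalrwk (ins k @2)
  xkalrwk → xkvalrwk (ins v @3)
Edit distance = 2.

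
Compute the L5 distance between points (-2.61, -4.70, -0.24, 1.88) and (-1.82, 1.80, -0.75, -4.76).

(Σ|x_i - y_i|^5)^(1/5) = (|-2.61 - (-1.82)|^5 + |-4.7 - 1.8|^5 + |-0.24 - (-0.75)|^5 + |1.88 - (-4.76)|^5)^(1/5)
= (0.79^5 + 6.5^5 + 0.51^5 + 6.64^5)^(1/5) ≈ (0.3077 + 11602.9062 + 0.0345 + 12907.4484)^(1/5) = (24510.6968)^(1/5) ≈ 7.5487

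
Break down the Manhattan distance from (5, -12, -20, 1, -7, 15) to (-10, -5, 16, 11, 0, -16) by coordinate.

Σ|x_i - y_i| = |5 - (-10)| + |-12 - (-5)| + |-20 - 16| + |1 - 11| + |-7 - 0| + |15 - (-16)| = 15 + 7 + 36 + 10 + 7 + 31 = 106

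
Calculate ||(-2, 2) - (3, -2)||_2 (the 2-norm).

(Σ|x_i - y_i|^2)^(1/2) = (|-2 - 3|^2 + |2 - (-2)|^2)^(1/2)
= (5^2 + 4^2)^(1/2) = (25 + 16)^(1/2) = (41)^(1/2) ≈ 6.4031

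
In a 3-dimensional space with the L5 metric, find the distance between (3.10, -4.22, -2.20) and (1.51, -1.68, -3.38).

(Σ|x_i - y_i|^5)^(1/5) = (|3.1 - 1.51|^5 + |-4.22 - (-1.68)|^5 + |-2.2 - (-3.38)|^5)^(1/5)
= (1.59^5 + 2.54^5 + 1.18^5)^(1/5) ≈ (10.1622 + 105.7228 + 2.2878)^(1/5) = (118.1728)^(1/5) ≈ 2.5972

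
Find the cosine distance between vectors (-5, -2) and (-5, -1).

With u = (-5, -2), v = (-5, -1):
u·v = (-5)·(-5) + (-2)·(-1) = 25 + 2 = 27.
|u| = √((-5)² + (-2)²) = √29, |v| = √((-5)² + (-1)²) = √26, so |u||v| = √(29·26) = √754.
cos θ = (u·v)/(|u||v|) = 27/√754 ≈ 0.9833
Cosine distance = 1 - cos θ ≈ 1 - 0.9833 = 0.0167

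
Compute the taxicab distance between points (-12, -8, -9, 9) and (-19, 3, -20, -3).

Σ|x_i - y_i| = |-12 - (-19)| + |-8 - 3| + |-9 - (-20)| + |9 - (-3)| = 7 + 11 + 11 + 12 = 41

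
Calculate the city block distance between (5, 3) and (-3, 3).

Σ|x_i - y_i| = |5 - (-3)| + |3 - 3| = 8 + 0 = 8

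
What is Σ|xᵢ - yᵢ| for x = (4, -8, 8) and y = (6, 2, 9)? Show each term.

Σ|x_i - y_i| = |4 - 6| + |-8 - 2| + |8 - 9| = 2 + 10 + 1 = 13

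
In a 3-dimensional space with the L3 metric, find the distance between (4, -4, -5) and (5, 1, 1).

(Σ|x_i - y_i|^3)^(1/3) = (|4 - 5|^3 + |-4 - 1|^3 + |-5 - 1|^3)^(1/3)
= (1^3 + 5^3 + 6^3)^(1/3) = (1 + 125 + 216)^(1/3) = (342)^(1/3) ≈ 6.9932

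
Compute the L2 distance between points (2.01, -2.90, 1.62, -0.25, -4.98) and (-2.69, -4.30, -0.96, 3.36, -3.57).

(Σ|x_i - y_i|^2)^(1/2) = (|2.01 - (-2.69)|^2 + |-2.9 - (-4.3)|^2 + |1.62 - (-0.96)|^2 + |-0.25 - 3.36|^2 + |-4.98 - (-3.57)|^2)^(1/2)
= (4.7^2 + 1.4^2 + 2.58^2 + 3.61^2 + 1.41^2)^(1/2) = (22.09 + 1.96 + 6.6564 + 13.0321 + 1.9881)^(1/2) = (45.7266)^(1/2) ≈ 6.7621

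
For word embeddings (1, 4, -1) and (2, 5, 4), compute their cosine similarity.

With u = (1, 4, -1), v = (2, 5, 4):
u·v = 1·2 + 4·5 + (-1)·4 = 2 + 20 + (-4) = 18.
|u| = √(1² + 4² + (-1)²) = √18, |v| = √(2² + 5² + 4²) = √45, so |u||v| = √(18·45) = √810.
cos θ = (u·v)/(|u||v|) = 18/√810 ≈ 0.6325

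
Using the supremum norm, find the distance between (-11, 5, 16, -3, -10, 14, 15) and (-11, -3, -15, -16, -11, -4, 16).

max(|x_i - y_i|) = max(|-11 - (-11)|, |5 - (-3)|, |16 - (-15)|, |-3 - (-16)|, |-10 - (-11)|, |14 - (-4)|, |15 - 16|) = max(0, 8, 31, 13, 1, 18, 1) = 31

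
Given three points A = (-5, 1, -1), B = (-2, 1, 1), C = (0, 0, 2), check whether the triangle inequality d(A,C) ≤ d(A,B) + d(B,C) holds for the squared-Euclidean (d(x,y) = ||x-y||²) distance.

d(A,B) = 3² + 0² + 2² = 13, d(B,C) = 2² + 1² + 1² = 6, d(A,C) = 5² + 1² + 3² = 35.
d(A,C) = 35 > 13 + 6 = 19. Triangle inequality is VIOLATED. (Squared-Euclidean is not a metric — this is a counterexample.)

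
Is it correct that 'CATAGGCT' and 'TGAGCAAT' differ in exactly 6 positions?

Differing positions: 1, 2, 3, 4, 5, 6, 7. Hamming distance = 7, so the claim that d_H = 6 is false.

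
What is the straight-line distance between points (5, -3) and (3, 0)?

√(Σ(x_i - y_i)²) = √((5 - 3)² + (-3 - 0)²)
= √(2² + (-3)²) = √(4 + 9) = √13 ≈ 3.6056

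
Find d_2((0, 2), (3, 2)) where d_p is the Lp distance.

(Σ|x_i - y_i|^2)^(1/2) = (|0 - 3|^2 + |2 - 2|^2)^(1/2)
= (3^2 + 0^2)^(1/2) = (9 + 0)^(1/2) = (9)^(1/2) = 3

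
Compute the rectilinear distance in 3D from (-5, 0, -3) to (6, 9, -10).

Σ|x_i - y_i| = |-5 - 6| + |0 - 9| + |-3 - (-10)| = 11 + 9 + 7 = 27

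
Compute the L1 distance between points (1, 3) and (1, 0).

Σ|x_i - y_i| = |1 - 1| + |3 - 0| = 0 + 3 = 3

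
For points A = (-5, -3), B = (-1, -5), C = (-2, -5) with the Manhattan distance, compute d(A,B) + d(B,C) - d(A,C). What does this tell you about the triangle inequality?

d(A,B) = 4 + 2 = 6, d(B,C) = 1 + 0 = 1, d(A,C) = 3 + 2 = 5.
d(A,B) + d(B,C) - d(A,C) = 6 + 1 - 5 = 7 - 5 = 2. This is ≥ 0, so the triangle inequality holds for these points.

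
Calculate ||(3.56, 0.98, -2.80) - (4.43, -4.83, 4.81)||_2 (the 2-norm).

(Σ|x_i - y_i|^2)^(1/2) = (|3.56 - 4.43|^2 + |0.98 - (-4.83)|^2 + |-2.8 - 4.81|^2)^(1/2)
= (0.87^2 + 5.81^2 + 7.61^2)^(1/2) = (0.7569 + 33.7561 + 57.9121)^(1/2) = (92.4251)^(1/2) ≈ 9.6138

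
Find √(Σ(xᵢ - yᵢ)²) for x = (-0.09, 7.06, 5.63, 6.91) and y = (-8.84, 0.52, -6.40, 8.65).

√(Σ(x_i - y_i)²) = √((-0.09 - (-8.84))² + (7.06 - 0.52)² + (5.63 - (-6.4))² + (6.91 - 8.65)²)
= √(8.75² + 6.54² + 12.03² + (-1.74)²) = √(76.5625 + 42.7716 + 144.7209 + 3.0276) = √267.0826 ≈ 16.3427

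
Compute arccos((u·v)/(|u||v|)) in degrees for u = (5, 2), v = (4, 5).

With u = (5, 2), v = (4, 5):
u·v = 5·4 + 2·5 = 20 + 10 = 30.
|u| = √(5² + 2²) = √29, |v| = √(4² + 5²) = √41, so |u||v| = √(29·41) = √1189.
cos θ = (u·v)/(|u||v|) = 30/√1189 ≈ 0.870022
θ = arccos(0.870022) ≈ 29.54°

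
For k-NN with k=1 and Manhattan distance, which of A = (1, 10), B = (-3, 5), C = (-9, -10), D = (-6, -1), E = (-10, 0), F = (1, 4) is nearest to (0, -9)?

Distances: d(A) = 20, d(B) = 17, d(C) = 10, d(D) = 14, d(E) = 19, d(F) = 14. Nearest: C = (-9, -10) with distance 10.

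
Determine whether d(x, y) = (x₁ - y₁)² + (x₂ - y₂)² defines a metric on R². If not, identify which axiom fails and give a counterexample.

No. The squared Euclidean distance fails the triangle inequality. Counterexample: x = (0, 0), y = (3, 3), z = (6, 6). d(x,z) = 6² + 6² = 72, but d(x,y) + d(y,z) = (3² + 3²) + (3² + 3²) = 18 + 18 = 36. Since 72 > 36, the triangle inequality is violated. (Note: √d, the ordinary Euclidean distance, IS a metric.)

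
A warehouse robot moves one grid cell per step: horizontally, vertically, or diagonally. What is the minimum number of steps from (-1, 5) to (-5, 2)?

max(|x_i - y_i|) = max(|-1 - (-5)|, |5 - 2|) = max(4, 3) = 4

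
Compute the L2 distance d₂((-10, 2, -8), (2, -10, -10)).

√(Σ(x_i - y_i)²) = √((-10 - 2)² + (2 - (-10))² + (-8 - (-10))²)
= √((-12)² + 12² + 2²) = √(144 + 144 + 4) = √292 ≈ 17.088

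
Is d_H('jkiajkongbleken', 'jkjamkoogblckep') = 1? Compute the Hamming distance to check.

Differing positions: 3, 5, 8, 12, 15. Hamming distance = 5, so the claim that d_H = 1 is false.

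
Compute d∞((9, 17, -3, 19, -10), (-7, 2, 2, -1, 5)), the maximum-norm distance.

max(|x_i - y_i|) = max(|9 - (-7)|, |17 - 2|, |-3 - 2|, |19 - (-1)|, |-10 - 5|) = max(16, 15, 5, 20, 15) = 20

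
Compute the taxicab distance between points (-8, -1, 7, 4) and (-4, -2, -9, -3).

Σ|x_i - y_i| = |-8 - (-4)| + |-1 - (-2)| + |7 - (-9)| + |4 - (-3)| = 4 + 1 + 16 + 7 = 28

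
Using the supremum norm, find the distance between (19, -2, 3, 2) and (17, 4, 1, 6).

max(|x_i - y_i|) = max(|19 - 17|, |-2 - 4|, |3 - 1|, |2 - 6|) = max(2, 6, 2, 4) = 6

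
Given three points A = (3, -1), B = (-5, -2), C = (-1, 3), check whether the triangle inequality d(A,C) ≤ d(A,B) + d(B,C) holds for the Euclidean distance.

d(A,B) = √(8² + 1²) = √65 ≈ 8.0623, d(B,C) = √(4² + 5²) = √41 ≈ 6.4031, d(A,C) = √(4² + 4²) = √32 ≈ 5.6569.
d(A,C) ≈ 5.6569 ≤ 8.0623 + 6.4031 = 14.4654. Triangle inequality is satisfied.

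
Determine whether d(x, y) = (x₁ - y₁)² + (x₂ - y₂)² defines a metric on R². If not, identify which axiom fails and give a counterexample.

No. The squared Euclidean distance fails the triangle inequality. Counterexample: x = (0, 0), y = (4, 3), z = (8, 6). d(x,z) = 8² + 6² = 100, but d(x,y) + d(y,z) = (4² + 3²) + (4² + 3²) = 25 + 25 = 50. Since 100 > 50, the triangle inequality is violated. (Note: √d, the ordinary Euclidean distance, IS a metric.)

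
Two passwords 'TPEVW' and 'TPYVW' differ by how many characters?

Differing positions: 3. Hamming distance = 1.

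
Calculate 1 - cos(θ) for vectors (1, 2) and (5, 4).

With u = (1, 2), v = (5, 4):
u·v = 1·5 + 2·4 = 5 + 8 = 13.
|u| = √(1² + 2²) = √5, |v| = √(5² + 4²) = √41, so |u||v| = √(5·41) = √205.
cos θ = (u·v)/(|u||v|) = 13/√205 ≈ 0.908
Cosine distance = 1 - cos θ ≈ 1 - 0.908 = 0.092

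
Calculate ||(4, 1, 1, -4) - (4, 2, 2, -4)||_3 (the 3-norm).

(Σ|x_i - y_i|^3)^(1/3) = (|4 - 4|^3 + |1 - 2|^3 + |1 - 2|^3 + |-4 - (-4)|^3)^(1/3)
= (0^3 + 1^3 + 1^3 + 0^3)^(1/3) = (0 + 1 + 1 + 0)^(1/3) = (2)^(1/3) ≈ 1.2599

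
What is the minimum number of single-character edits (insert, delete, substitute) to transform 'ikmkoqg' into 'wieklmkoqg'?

Let D[i][j] be the edit distance between the first i characters of 'ikmkoqg' and the first j characters of 'wieklmkoqg', with D[i][0] = i, D[0][j] = j, and D[i][j] = D[i-1][j-1] if the characters match, else 1 + min(D[i-1][j], D[i][j-1], D[i-1][j-1]). Filling the table (rows: prefixes of 'ikmkoqg', columns: prefixes of 'wieklmkoqg'):
     ε  w  i  e  k  l  m  k  o  q  g
  ε  0  1  2  3  4  5  6  7  8  9 10
  i  1  1  1  2  3  4  5  6  7  8  9
  k  2  2  2  2  2  3  4  5  6  7  8
  m  3  3  3  3  3  3  3  4  5  6  7
  k  4  4  4  4  3  4  4  3  4  5  6
  o  5  5  5  5  4  4  5  4  3  4  5
  q  6  6  6  6  5  5  5  5  4  3  4
  g  7  7  7  7  6  6  6  6  5  4  3
The bottom-right entry gives D[7][10] = 3, so no sequence of fewer than 3 edits works. Backtracking through the table gives one optimal edit sequence (3 edits):
  ikmkoqg → wikmkoqg (ins w @1)
  wikmkoqg → wiekmkoqg (ins e @3)
  wiekmkoqg → wieklmkoqg (ins l @5)
Edit distance = 3.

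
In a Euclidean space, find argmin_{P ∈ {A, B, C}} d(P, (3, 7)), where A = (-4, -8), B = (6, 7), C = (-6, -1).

Distances: d(A) ≈ 16.5529, d(B) = 3, d(C) ≈ 12.0416. Nearest: B = (6, 7) with distance 3.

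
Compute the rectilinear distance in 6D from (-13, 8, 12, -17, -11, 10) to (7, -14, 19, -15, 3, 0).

Σ|x_i - y_i| = |-13 - 7| + |8 - (-14)| + |12 - 19| + |-17 - (-15)| + |-11 - 3| + |10 - 0| = 20 + 22 + 7 + 2 + 14 + 10 = 75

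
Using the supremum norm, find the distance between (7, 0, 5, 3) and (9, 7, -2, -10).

max(|x_i - y_i|) = max(|7 - 9|, |0 - 7|, |5 - (-2)|, |3 - (-10)|) = max(2, 7, 7, 13) = 13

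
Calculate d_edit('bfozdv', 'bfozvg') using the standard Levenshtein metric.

Let D[i][j] be the edit distance between the first i characters of 'bfozdv' and the first j characters of 'bfozvg', with D[i][0] = i, D[0][j] = j, and D[i][j] = D[i-1][j-1] if the characters match, else 1 + min(D[i-1][j], D[i][j-1], D[i-1][j-1]). Filling the table (rows: prefixes of 'bfozdv', columns: prefixes of 'bfozvg'):
     ε  b  f  o  z  v  g
  ε  0  1  2  3  4  5  6
  b  1  0  1  2  3  4  5
  f  2  1  0  1  2  3  4
  o  3  2  1  0  1  2  3
  z  4  3  2  1  0  1  2
  d  5  4  3  2  1  1  2
  v  6  5  4  3  2  1  2
The bottom-right entry gives D[6][6] = 2, so no sequence of fewer than 2 edits works. Backtracking through the table gives one optimal edit sequence (2 edits):
  bfozdv → bfozvv (sub d→v @5)
  bfozvv → bfozvg (sub v→g @6)
Edit distance = 2.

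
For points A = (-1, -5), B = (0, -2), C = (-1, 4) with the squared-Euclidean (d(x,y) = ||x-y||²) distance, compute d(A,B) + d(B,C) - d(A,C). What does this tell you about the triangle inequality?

d(A,B) = 1² + 3² = 10, d(B,C) = 1² + 6² = 37, d(A,C) = 0² + 9² = 81.
d(A,B) + d(B,C) - d(A,C) = 10 + 37 - 81 = 47 - 81 = -34. This is < 0, so the triangle inequality FAILS for these points (squared-Euclidean is not a metric).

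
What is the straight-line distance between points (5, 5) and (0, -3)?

√(Σ(x_i - y_i)²) = √((5 - 0)² + (5 - (-3))²)
= √(5² + 8²) = √(25 + 64) = √89 ≈ 9.434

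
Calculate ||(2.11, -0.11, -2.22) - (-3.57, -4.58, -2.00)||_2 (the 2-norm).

(Σ|x_i - y_i|^2)^(1/2) = (|2.11 - (-3.57)|^2 + |-0.11 - (-4.58)|^2 + |-2.22 - (-2)|^2)^(1/2)
= (5.68^2 + 4.47^2 + 0.22^2)^(1/2) = (32.2624 + 19.9809 + 0.0484)^(1/2) = (52.2917)^(1/2) ≈ 7.2313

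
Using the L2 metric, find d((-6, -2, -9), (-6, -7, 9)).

√(Σ(x_i - y_i)²) = √((-6 - (-6))² + (-2 - (-7))² + (-9 - 9)²)
= √(0² + 5² + (-18)²) = √(0 + 25 + 324) = √349 ≈ 18.6815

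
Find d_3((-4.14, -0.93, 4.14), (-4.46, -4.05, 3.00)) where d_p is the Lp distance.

(Σ|x_i - y_i|^3)^(1/3) = (|-4.14 - (-4.46)|^3 + |-0.93 - (-4.05)|^3 + |4.14 - 3|^3)^(1/3)
= (0.32^3 + 3.12^3 + 1.14^3)^(1/3) ≈ (0.0328 + 30.3713 + 1.4815)^(1/3) = (31.8856)^(1/3) ≈ 3.171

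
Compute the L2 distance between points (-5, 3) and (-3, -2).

(Σ|x_i - y_i|^2)^(1/2) = (|-5 - (-3)|^2 + |3 - (-2)|^2)^(1/2)
= (2^2 + 5^2)^(1/2) = (4 + 25)^(1/2) = (29)^(1/2) ≈ 5.3852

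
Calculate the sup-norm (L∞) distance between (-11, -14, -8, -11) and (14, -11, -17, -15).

max(|x_i - y_i|) = max(|-11 - 14|, |-14 - (-11)|, |-8 - (-17)|, |-11 - (-15)|) = max(25, 3, 9, 4) = 25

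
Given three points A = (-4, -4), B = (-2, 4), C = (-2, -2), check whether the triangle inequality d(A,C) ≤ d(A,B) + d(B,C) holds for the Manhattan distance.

d(A,B) = 2 + 8 = 10, d(B,C) = 0 + 6 = 6, d(A,C) = 2 + 2 = 4.
d(A,C) = 4 ≤ 10 + 6 = 16. Triangle inequality is satisfied.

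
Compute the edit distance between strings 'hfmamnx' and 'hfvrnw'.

Let D[i][j] be the edit distance between the first i characters of 'hfmamnx' and the first j characters of 'hfvrnw', with D[i][0] = i, D[0][j] = j, and D[i][j] = D[i-1][j-1] if the characters match, else 1 + min(D[i-1][j], D[i][j-1], D[i-1][j-1]). Filling the table (rows: prefixes of 'hfmamnx', columns: prefixes of 'hfvrnw'):
     ε  h  f  v  r  n  w
  ε  0  1  2  3  4  5  6
  h  1  0  1  2  3  4  5
  f  2  1  0  1  2  3  4
  m  3  2  1  1  2  3  4
  a  4  3  2  2  2  3  4
  m  5  4  3  3  3  3  4
  n  6  5  4  4  4  3  4
  x  7  6  5  5  5  4  4
The bottom-right entry gives D[7][6] = 4, so no sequence of fewer than 4 edits works. Backtracking through the table gives one optimal edit sequence (4 edits):
  hfmamnx → hfamnx (del m @3)
  hfamnx → hfvmnx (sub a→v @3)
  hfvmnx → hfvrnx (sub m→r @4)
  hfvrnx → hfvrnw (sub x→w @6)
Edit distance = 4.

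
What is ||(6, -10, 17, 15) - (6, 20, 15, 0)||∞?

max(|x_i - y_i|) = max(|6 - 6|, |-10 - 20|, |17 - 15|, |15 - 0|) = max(0, 30, 2, 15) = 30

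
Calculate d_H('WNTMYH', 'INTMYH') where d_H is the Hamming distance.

Differing positions: 1. Hamming distance = 1.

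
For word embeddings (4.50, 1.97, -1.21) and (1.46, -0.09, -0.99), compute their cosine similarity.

With u = (4.50, 1.97, -1.21), v = (1.46, -0.09, -0.99):
u·v = 4.5·1.46 + 1.97·(-0.09) + (-1.21)·(-0.99) = 6.57 + (-0.1773) + 1.1979 = 7.5906.
|u| = √(4.5² + 1.97² + (-1.21)²) = √(20.25 + 3.8809 + 1.4641) = √25.595, |v| = √(1.46² + (-0.09)² + (-0.99)²) = √(2.1316 + 0.0081 + 0.9801) = √3.1198.
cos θ = (u·v)/(|u||v|) = 7.5906/(√25.595·√3.1198) ≈ 0.8494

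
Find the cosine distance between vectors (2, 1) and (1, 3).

With u = (2, 1), v = (1, 3):
u·v = 2·1 + 1·3 = 2 + 3 = 5.
|u| = √(2² + 1²) = √5, |v| = √(1² + 3²) = √10, so |u||v| = √(5·10) = √50.
cos θ = (u·v)/(|u||v|) = 5/√50 ≈ 0.7071
Cosine distance = 1 - cos θ ≈ 1 - 0.7071 = 0.2929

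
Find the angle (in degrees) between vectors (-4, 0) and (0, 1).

With u = (-4, 0), v = (0, 1):
u·v = (-4)·0 + 0·1 = 0 + 0 = 0.
|u| = √((-4)² + 0²) = √16, |v| = √(0² + 1²) = √1, so |u||v| = √(16·1) = √16 = 4.
cos θ = (u·v)/(|u||v|) = 0/4 = 0 (the vectors are orthogonal)
θ = arccos(0) = 90°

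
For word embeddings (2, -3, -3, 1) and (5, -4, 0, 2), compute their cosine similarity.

With u = (2, -3, -3, 1), v = (5, -4, 0, 2):
u·v = 2·5 + (-3)·(-4) + (-3)·0 + 1·2 = 10 + 12 + 0 + 2 = 24.
|u| = √(2² + (-3)² + (-3)² + 1²) = √23, |v| = √(5² + (-4)² + 0² + 2²) = √45, so |u||v| = √(23·45) = √1035.
cos θ = (u·v)/(|u||v|) = 24/√1035 ≈ 0.746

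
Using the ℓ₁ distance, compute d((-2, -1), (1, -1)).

Σ|x_i - y_i| = |-2 - 1| + |-1 - (-1)| = 3 + 0 = 3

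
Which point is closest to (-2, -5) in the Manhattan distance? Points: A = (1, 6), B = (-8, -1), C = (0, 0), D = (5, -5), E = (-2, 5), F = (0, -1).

Distances: d(A) = 14, d(B) = 10, d(C) = 7, d(D) = 7, d(E) = 10, d(F) = 6. Nearest: F = (0, -1) with distance 6.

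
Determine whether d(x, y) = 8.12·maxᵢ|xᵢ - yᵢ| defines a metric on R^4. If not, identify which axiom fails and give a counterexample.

Yes. The L∞ (Chebyshev) norm induces a metric on R^4, and multiplying a metric by a positive constant 8.12 > 0 preserves all four axioms: non-negativity (8.12·||x-y|| ≥ 0), identity (8.12·||x-y|| = 0 ⟺ ||x-y|| = 0 ⟺ x = y), symmetry (||x-y|| = ||y-x||), and the triangle inequality (8.12·||x-z|| ≤ 8.12·||x-y|| + 8.12·||y-z||). So d is a metric.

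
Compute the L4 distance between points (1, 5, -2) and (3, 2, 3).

(Σ|x_i - y_i|^4)^(1/4) = (|1 - 3|^4 + |5 - 2|^4 + |-2 - 3|^4)^(1/4)
= (2^4 + 3^4 + 5^4)^(1/4) = (16 + 81 + 625)^(1/4) = (722)^(1/4) ≈ 5.1836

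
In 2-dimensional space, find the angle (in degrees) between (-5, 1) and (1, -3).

With u = (-5, 1), v = (1, -3):
u·v = (-5)·1 + 1·(-3) = (-5) + (-3) = -8.
|u| = √((-5)² + 1²) = √26, |v| = √(1² + (-3)²) = √10, so |u||v| = √(26·10) = √260.
cos θ = (u·v)/(|u||v|) = -8/√260 ≈ -0.496139
θ = arccos(-0.496139) ≈ 119.74°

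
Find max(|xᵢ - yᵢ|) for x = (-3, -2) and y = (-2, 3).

max(|x_i - y_i|) = max(|-3 - (-2)|, |-2 - 3|) = max(1, 5) = 5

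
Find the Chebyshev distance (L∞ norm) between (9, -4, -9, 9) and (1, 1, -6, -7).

max(|x_i - y_i|) = max(|9 - 1|, |-4 - 1|, |-9 - (-6)|, |9 - (-7)|) = max(8, 5, 3, 16) = 16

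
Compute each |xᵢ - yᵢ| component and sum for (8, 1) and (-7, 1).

Σ|x_i - y_i| = |8 - (-7)| + |1 - 1| = 15 + 0 = 15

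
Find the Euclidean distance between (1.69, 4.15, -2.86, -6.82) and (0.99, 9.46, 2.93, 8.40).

√(Σ(x_i - y_i)²) = √((1.69 - 0.99)² + (4.15 - 9.46)² + (-2.86 - 2.93)² + (-6.82 - 8.4)²)
= √(0.7² + (-5.31)² + (-5.79)² + (-15.22)²) = √(0.49 + 28.1961 + 33.5241 + 231.6484) = √293.8586 ≈ 17.1423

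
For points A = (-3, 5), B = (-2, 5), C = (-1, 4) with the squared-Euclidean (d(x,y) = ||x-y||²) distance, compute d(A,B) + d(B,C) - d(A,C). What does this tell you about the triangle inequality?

d(A,B) = 1² + 0² = 1, d(B,C) = 1² + 1² = 2, d(A,C) = 2² + 1² = 5.
d(A,B) + d(B,C) - d(A,C) = 1 + 2 - 5 = 3 - 5 = -2. This is < 0, so the triangle inequality FAILS for these points (squared-Euclidean is not a metric).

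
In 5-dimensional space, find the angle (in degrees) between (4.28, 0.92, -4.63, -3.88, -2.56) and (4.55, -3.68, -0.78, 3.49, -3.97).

With u = (4.28, 0.92, -4.63, -3.88, -2.56), v = (4.55, -3.68, -0.78, 3.49, -3.97):
u·v = 4.28·4.55 + 0.92·(-3.68) + (-4.63)·(-0.78) + (-3.88)·3.49 + (-2.56)·(-3.97) = 19.474 + (-3.3856) + 3.6114 + (-13.5412) + 10.1632 = 16.3218.
|u| = √(4.28² + 0.92² + (-4.63)² + (-3.88)² + (-2.56)²) = √(18.3184 + 0.8464 + 21.4369 + 15.0544 + 6.5536) = √62.2097, |v| = √(4.55² + (-3.68)² + (-0.78)² + 3.49² + (-3.97)²) = √(20.7025 + 13.5424 + 0.6084 + 12.1801 + 15.7609) = √62.7943.
cos θ = (u·v)/(|u||v|) = 16.3218/(√62.2097·√62.7943) ≈ 0.261143
θ = arccos(0.261143) ≈ 74.86°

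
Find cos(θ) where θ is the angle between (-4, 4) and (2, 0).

With u = (-4, 4), v = (2, 0):
u·v = (-4)·2 + 4·0 = (-8) + 0 = -8.
|u| = √((-4)² + 4²) = √32, |v| = √(2² + 0²) = √4, so |u||v| = √(32·4) = √128.
cos θ = (u·v)/(|u||v|) = -8/√128 ≈ -0.7071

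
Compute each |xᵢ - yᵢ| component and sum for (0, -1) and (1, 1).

Σ|x_i - y_i| = |0 - 1| + |-1 - 1| = 1 + 2 = 3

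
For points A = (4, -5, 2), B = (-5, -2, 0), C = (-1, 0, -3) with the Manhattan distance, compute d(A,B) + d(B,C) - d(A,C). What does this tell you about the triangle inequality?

d(A,B) = 9 + 3 + 2 = 14, d(B,C) = 4 + 2 + 3 = 9, d(A,C) = 5 + 5 + 5 = 15.
d(A,B) + d(B,C) - d(A,C) = 14 + 9 - 15 = 23 - 15 = 8. This is ≥ 0, so the triangle inequality holds for these points.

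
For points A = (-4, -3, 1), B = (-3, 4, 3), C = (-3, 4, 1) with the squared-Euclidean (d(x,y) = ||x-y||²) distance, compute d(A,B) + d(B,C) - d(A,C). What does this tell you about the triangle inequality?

d(A,B) = 1² + 7² + 2² = 54, d(B,C) = 0² + 0² + 2² = 4, d(A,C) = 1² + 7² + 0² = 50.
d(A,B) + d(B,C) - d(A,C) = 54 + 4 - 50 = 58 - 50 = 8. This is ≥ 0, so the triangle inequality holds for these points.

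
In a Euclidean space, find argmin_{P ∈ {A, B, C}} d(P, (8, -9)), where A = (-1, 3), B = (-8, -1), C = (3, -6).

Distances: d(A) = 15, d(B) ≈ 17.8885, d(C) ≈ 5.831. Nearest: C = (3, -6) with distance 5.831.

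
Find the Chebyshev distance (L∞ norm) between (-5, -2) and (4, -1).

max(|x_i - y_i|) = max(|-5 - 4|, |-2 - (-1)|) = max(9, 1) = 9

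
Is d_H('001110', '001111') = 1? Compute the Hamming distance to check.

Differing positions: 6. Hamming distance = 1, so the claim is true.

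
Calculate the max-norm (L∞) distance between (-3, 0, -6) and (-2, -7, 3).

max(|x_i - y_i|) = max(|-3 - (-2)|, |0 - (-7)|, |-6 - 3|) = max(1, 7, 9) = 9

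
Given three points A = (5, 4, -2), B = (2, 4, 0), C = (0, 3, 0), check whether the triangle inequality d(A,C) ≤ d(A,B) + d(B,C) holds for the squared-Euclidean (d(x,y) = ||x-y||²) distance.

d(A,B) = 3² + 0² + 2² = 13, d(B,C) = 2² + 1² + 0² = 5, d(A,C) = 5² + 1² + 2² = 30.
d(A,C) = 30 > 13 + 5 = 18. Triangle inequality is VIOLATED. (Squared-Euclidean is not a metric — this is a counterexample.)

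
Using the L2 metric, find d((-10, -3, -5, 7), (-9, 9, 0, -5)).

√(Σ(x_i - y_i)²) = √((-10 - (-9))² + (-3 - 9)² + (-5 - 0)² + (7 - (-5))²)
= √((-1)² + (-12)² + (-5)² + 12²) = √(1 + 144 + 25 + 144) = √314 ≈ 17.72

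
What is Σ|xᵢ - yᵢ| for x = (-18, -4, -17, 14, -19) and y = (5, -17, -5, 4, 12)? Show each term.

Σ|x_i - y_i| = |-18 - 5| + |-4 - (-17)| + |-17 - (-5)| + |14 - 4| + |-19 - 12| = 23 + 13 + 12 + 10 + 31 = 89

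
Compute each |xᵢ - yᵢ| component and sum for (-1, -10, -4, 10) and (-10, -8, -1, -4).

Σ|x_i - y_i| = |-1 - (-10)| + |-10 - (-8)| + |-4 - (-1)| + |10 - (-4)| = 9 + 2 + 3 + 14 = 28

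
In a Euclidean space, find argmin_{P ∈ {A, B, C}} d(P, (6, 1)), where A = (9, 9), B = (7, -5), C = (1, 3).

Distances: d(A) ≈ 8.544, d(B) ≈ 6.0828, d(C) ≈ 5.3852. Nearest: C = (1, 3) with distance 5.3852.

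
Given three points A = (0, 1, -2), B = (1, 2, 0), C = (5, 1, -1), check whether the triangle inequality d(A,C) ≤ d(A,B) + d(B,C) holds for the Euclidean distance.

d(A,B) = √(1² + 1² + 2²) = √6 ≈ 2.4495, d(B,C) = √(4² + 1² + 1²) = √18 ≈ 4.2426, d(A,C) = √(5² + 0² + 1²) = √26 ≈ 5.099.
d(A,C) ≈ 5.099 ≤ 2.4495 + 4.2426 = 6.6921. Triangle inequality is satisfied.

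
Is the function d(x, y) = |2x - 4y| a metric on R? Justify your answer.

No. d fails symmetry: d(6, 8) = |2·6 - 4·8| = |-20| = 20, but d(8, 6) = |2·8 - 4·6| = |-8| = 8. Since 20 ≠ 8, d(x,y) ≠ d(y,x) in general.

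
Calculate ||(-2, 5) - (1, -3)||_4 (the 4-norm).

(Σ|x_i - y_i|^4)^(1/4) = (|-2 - 1|^4 + |5 - (-3)|^4)^(1/4)
= (3^4 + 8^4)^(1/4) = (81 + 4096)^(1/4) = (4177)^(1/4) ≈ 8.0393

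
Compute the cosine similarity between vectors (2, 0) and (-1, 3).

With u = (2, 0), v = (-1, 3):
u·v = 2·(-1) + 0·3 = (-2) + 0 = -2.
|u| = √(2² + 0²) = √4, |v| = √((-1)² + 3²) = √10, so |u||v| = √(4·10) = √40.
cos θ = (u·v)/(|u||v|) = -2/√40 ≈ -0.3162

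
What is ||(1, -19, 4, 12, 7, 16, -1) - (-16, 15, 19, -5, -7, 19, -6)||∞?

max(|x_i - y_i|) = max(|1 - (-16)|, |-19 - 15|, |4 - 19|, |12 - (-5)|, |7 - (-7)|, |16 - 19|, |-1 - (-6)|) = max(17, 34, 15, 17, 14, 3, 5) = 34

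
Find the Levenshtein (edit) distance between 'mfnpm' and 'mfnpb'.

Let D[i][j] be the edit distance between the first i characters of 'mfnpm' and the first j characters of 'mfnpb', with D[i][0] = i, D[0][j] = j, and D[i][j] = D[i-1][j-1] if the characters match, else 1 + min(D[i-1][j], D[i][j-1], D[i-1][j-1]). Filling the table (rows: prefixes of 'mfnpm', columns: prefixes of 'mfnpb'):
     ε  m  f  n  p  b
  ε  0  1  2  3  4  5
  m  1  0  1  2  3  4
  f  2  1  0  1  2  3
  n  3  2  1  0  1  2
  p  4  3  2  1  0  1
  m  5  4  3  2  1  1
The bottom-right entry gives D[5][5] = 1, so no sequence of fewer than 1 edit works. Backtracking through the table gives one optimal edit sequence (1 edit):
  mfnpm → mfnpb (sub m→b @5)
Edit distance = 1.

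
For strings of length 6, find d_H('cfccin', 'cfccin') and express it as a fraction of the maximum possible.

Differing positions: none. Hamming distance = 0. The maximum possible Hamming distance for length-6 strings is 6, so d_H/6 = 0/6 = 0.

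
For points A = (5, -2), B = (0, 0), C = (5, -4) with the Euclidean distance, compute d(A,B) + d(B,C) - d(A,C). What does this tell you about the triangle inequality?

d(A,B) = √(5² + 2²) = √29 ≈ 5.3852, d(B,C) = √(5² + 4²) = √41 ≈ 6.4031, d(A,C) = √(0² + 2²) = √4 = 2.
d(A,B) + d(B,C) - d(A,C) = 5.3852 + 6.4031 - 2 = 11.7883 - 2 = 9.7883 (to 4 decimal places). This is ≥ 0, so the triangle inequality holds for these points.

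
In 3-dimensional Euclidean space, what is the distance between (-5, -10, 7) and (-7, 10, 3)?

√(Σ(x_i - y_i)²) = √((-5 - (-7))² + (-10 - 10)² + (7 - 3)²)
= √(2² + (-20)² + 4²) = √(4 + 400 + 16) = √420 ≈ 20.4939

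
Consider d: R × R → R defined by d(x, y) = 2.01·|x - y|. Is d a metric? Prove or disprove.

Yes. Since |x - y| is a metric on R and 2.01 > 0, the positive scalar multiple 2.01·|x - y| is also a metric: scaling by a positive constant preserves non-negativity, identity (d=0 ⟺ |x-y|=0 ⟺ x=y), symmetry, and the triangle inequality.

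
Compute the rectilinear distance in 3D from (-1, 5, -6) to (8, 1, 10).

Σ|x_i - y_i| = |-1 - 8| + |5 - 1| + |-6 - 10| = 9 + 4 + 16 = 29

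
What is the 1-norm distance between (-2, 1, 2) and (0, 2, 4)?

Σ|x_i - y_i| = |-2 - 0| + |1 - 2| + |2 - 4| = 2 + 1 + 2 = 5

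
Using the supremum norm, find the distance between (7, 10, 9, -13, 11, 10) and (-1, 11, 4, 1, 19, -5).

max(|x_i - y_i|) = max(|7 - (-1)|, |10 - 11|, |9 - 4|, |-13 - 1|, |11 - 19|, |10 - (-5)|) = max(8, 1, 5, 14, 8, 15) = 15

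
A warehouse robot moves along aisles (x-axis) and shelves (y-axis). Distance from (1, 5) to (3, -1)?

Σ|x_i - y_i| = |1 - 3| + |5 - (-1)| = 2 + 6 = 8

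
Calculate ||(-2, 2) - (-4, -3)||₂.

√(Σ(x_i - y_i)²) = √((-2 - (-4))² + (2 - (-3))²)
= √(2² + 5²) = √(4 + 25) = √29 ≈ 5.3852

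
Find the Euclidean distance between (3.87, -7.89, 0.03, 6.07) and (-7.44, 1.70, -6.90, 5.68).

√(Σ(x_i - y_i)²) = √((3.87 - (-7.44))² + (-7.89 - 1.7)² + (0.03 - (-6.9))² + (6.07 - 5.68)²)
= √(11.31² + (-9.59)² + 6.93² + 0.39²) = √(127.9161 + 91.9681 + 48.0249 + 0.1521) = √268.0612 ≈ 16.3726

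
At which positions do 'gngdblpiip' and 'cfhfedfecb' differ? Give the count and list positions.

Differing positions: 1, 2, 3, 4, 5, 6, 7, 8, 9, 10. Hamming distance = 10.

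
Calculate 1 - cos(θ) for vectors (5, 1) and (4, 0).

With u = (5, 1), v = (4, 0):
u·v = 5·4 + 1·0 = 20 + 0 = 20.
|u| = √(5² + 1²) = √26, |v| = √(4² + 0²) = √16, so |u||v| = √(26·16) = √416.
cos θ = (u·v)/(|u||v|) = 20/√416 ≈ 0.9806
Cosine distance = 1 - cos θ ≈ 1 - 0.9806 = 0.0194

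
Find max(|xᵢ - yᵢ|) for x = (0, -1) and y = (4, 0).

max(|x_i - y_i|) = max(|0 - 4|, |-1 - 0|) = max(4, 1) = 4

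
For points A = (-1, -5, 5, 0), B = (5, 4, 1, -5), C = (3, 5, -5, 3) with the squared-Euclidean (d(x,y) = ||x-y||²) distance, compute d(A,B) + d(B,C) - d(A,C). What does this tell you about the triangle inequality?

d(A,B) = 6² + 9² + 4² + 5² = 158, d(B,C) = 2² + 1² + 6² + 8² = 105, d(A,C) = 4² + 10² + 10² + 3² = 225.
d(A,B) + d(B,C) - d(A,C) = 158 + 105 - 225 = 263 - 225 = 38. This is ≥ 0, so the triangle inequality holds for these points.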